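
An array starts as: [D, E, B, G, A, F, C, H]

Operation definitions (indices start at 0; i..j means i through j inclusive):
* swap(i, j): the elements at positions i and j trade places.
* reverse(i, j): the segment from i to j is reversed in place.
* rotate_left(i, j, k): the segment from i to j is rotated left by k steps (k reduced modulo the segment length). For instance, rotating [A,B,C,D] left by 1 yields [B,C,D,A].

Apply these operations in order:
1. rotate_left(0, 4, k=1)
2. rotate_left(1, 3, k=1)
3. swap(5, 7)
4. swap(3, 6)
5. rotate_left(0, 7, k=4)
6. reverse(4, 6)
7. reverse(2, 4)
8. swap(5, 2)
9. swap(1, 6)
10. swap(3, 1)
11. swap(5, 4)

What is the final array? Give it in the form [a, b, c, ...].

Answer: [D, F, G, E, A, B, H, C]

Derivation:
After 1 (rotate_left(0, 4, k=1)): [E, B, G, A, D, F, C, H]
After 2 (rotate_left(1, 3, k=1)): [E, G, A, B, D, F, C, H]
After 3 (swap(5, 7)): [E, G, A, B, D, H, C, F]
After 4 (swap(3, 6)): [E, G, A, C, D, H, B, F]
After 5 (rotate_left(0, 7, k=4)): [D, H, B, F, E, G, A, C]
After 6 (reverse(4, 6)): [D, H, B, F, A, G, E, C]
After 7 (reverse(2, 4)): [D, H, A, F, B, G, E, C]
After 8 (swap(5, 2)): [D, H, G, F, B, A, E, C]
After 9 (swap(1, 6)): [D, E, G, F, B, A, H, C]
After 10 (swap(3, 1)): [D, F, G, E, B, A, H, C]
After 11 (swap(5, 4)): [D, F, G, E, A, B, H, C]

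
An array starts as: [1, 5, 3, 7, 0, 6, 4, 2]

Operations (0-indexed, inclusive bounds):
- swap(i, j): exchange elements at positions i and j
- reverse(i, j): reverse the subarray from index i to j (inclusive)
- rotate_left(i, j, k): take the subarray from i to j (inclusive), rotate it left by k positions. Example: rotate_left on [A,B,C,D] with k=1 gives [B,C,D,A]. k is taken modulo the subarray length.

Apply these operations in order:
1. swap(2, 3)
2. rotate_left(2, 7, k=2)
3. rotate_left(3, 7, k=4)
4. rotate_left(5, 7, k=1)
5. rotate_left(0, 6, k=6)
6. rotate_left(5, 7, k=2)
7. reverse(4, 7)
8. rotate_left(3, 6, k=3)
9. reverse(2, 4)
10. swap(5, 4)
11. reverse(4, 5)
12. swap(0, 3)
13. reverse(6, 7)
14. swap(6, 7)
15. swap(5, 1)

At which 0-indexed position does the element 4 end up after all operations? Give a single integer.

After 1 (swap(2, 3)): [1, 5, 7, 3, 0, 6, 4, 2]
After 2 (rotate_left(2, 7, k=2)): [1, 5, 0, 6, 4, 2, 7, 3]
After 3 (rotate_left(3, 7, k=4)): [1, 5, 0, 3, 6, 4, 2, 7]
After 4 (rotate_left(5, 7, k=1)): [1, 5, 0, 3, 6, 2, 7, 4]
After 5 (rotate_left(0, 6, k=6)): [7, 1, 5, 0, 3, 6, 2, 4]
After 6 (rotate_left(5, 7, k=2)): [7, 1, 5, 0, 3, 4, 6, 2]
After 7 (reverse(4, 7)): [7, 1, 5, 0, 2, 6, 4, 3]
After 8 (rotate_left(3, 6, k=3)): [7, 1, 5, 4, 0, 2, 6, 3]
After 9 (reverse(2, 4)): [7, 1, 0, 4, 5, 2, 6, 3]
After 10 (swap(5, 4)): [7, 1, 0, 4, 2, 5, 6, 3]
After 11 (reverse(4, 5)): [7, 1, 0, 4, 5, 2, 6, 3]
After 12 (swap(0, 3)): [4, 1, 0, 7, 5, 2, 6, 3]
After 13 (reverse(6, 7)): [4, 1, 0, 7, 5, 2, 3, 6]
After 14 (swap(6, 7)): [4, 1, 0, 7, 5, 2, 6, 3]
After 15 (swap(5, 1)): [4, 2, 0, 7, 5, 1, 6, 3]

Answer: 0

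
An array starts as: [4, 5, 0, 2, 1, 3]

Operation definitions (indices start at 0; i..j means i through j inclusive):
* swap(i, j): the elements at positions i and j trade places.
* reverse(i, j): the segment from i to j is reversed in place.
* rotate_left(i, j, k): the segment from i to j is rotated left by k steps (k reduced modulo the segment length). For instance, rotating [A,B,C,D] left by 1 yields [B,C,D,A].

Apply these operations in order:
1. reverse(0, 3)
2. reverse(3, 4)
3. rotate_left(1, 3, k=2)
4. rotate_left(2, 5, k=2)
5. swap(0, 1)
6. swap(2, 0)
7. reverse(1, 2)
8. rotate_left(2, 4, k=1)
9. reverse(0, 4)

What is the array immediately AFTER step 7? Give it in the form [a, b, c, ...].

Answer: [4, 1, 2, 3, 0, 5]

Derivation:
After 1 (reverse(0, 3)): [2, 0, 5, 4, 1, 3]
After 2 (reverse(3, 4)): [2, 0, 5, 1, 4, 3]
After 3 (rotate_left(1, 3, k=2)): [2, 1, 0, 5, 4, 3]
After 4 (rotate_left(2, 5, k=2)): [2, 1, 4, 3, 0, 5]
After 5 (swap(0, 1)): [1, 2, 4, 3, 0, 5]
After 6 (swap(2, 0)): [4, 2, 1, 3, 0, 5]
After 7 (reverse(1, 2)): [4, 1, 2, 3, 0, 5]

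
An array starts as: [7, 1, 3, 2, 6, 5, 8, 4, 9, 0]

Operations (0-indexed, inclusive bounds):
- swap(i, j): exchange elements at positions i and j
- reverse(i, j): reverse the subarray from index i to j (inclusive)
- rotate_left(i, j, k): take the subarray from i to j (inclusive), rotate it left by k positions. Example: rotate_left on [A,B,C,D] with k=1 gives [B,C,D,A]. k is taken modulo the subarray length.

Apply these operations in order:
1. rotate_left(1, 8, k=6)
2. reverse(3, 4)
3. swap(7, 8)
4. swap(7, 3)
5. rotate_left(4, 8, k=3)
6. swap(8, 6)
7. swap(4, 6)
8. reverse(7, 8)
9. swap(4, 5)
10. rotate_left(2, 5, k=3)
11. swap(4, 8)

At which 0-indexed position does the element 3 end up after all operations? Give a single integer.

After 1 (rotate_left(1, 8, k=6)): [7, 4, 9, 1, 3, 2, 6, 5, 8, 0]
After 2 (reverse(3, 4)): [7, 4, 9, 3, 1, 2, 6, 5, 8, 0]
After 3 (swap(7, 8)): [7, 4, 9, 3, 1, 2, 6, 8, 5, 0]
After 4 (swap(7, 3)): [7, 4, 9, 8, 1, 2, 6, 3, 5, 0]
After 5 (rotate_left(4, 8, k=3)): [7, 4, 9, 8, 3, 5, 1, 2, 6, 0]
After 6 (swap(8, 6)): [7, 4, 9, 8, 3, 5, 6, 2, 1, 0]
After 7 (swap(4, 6)): [7, 4, 9, 8, 6, 5, 3, 2, 1, 0]
After 8 (reverse(7, 8)): [7, 4, 9, 8, 6, 5, 3, 1, 2, 0]
After 9 (swap(4, 5)): [7, 4, 9, 8, 5, 6, 3, 1, 2, 0]
After 10 (rotate_left(2, 5, k=3)): [7, 4, 6, 9, 8, 5, 3, 1, 2, 0]
After 11 (swap(4, 8)): [7, 4, 6, 9, 2, 5, 3, 1, 8, 0]

Answer: 6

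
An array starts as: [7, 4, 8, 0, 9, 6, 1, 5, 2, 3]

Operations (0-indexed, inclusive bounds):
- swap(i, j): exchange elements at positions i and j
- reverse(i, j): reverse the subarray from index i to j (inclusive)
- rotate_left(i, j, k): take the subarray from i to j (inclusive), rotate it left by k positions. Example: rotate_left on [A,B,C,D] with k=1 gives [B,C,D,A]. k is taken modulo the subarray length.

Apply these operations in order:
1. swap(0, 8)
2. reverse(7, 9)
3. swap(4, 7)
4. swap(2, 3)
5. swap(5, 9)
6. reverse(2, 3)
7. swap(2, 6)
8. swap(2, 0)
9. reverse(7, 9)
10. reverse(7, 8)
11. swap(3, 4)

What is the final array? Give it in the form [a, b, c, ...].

After 1 (swap(0, 8)): [2, 4, 8, 0, 9, 6, 1, 5, 7, 3]
After 2 (reverse(7, 9)): [2, 4, 8, 0, 9, 6, 1, 3, 7, 5]
After 3 (swap(4, 7)): [2, 4, 8, 0, 3, 6, 1, 9, 7, 5]
After 4 (swap(2, 3)): [2, 4, 0, 8, 3, 6, 1, 9, 7, 5]
After 5 (swap(5, 9)): [2, 4, 0, 8, 3, 5, 1, 9, 7, 6]
After 6 (reverse(2, 3)): [2, 4, 8, 0, 3, 5, 1, 9, 7, 6]
After 7 (swap(2, 6)): [2, 4, 1, 0, 3, 5, 8, 9, 7, 6]
After 8 (swap(2, 0)): [1, 4, 2, 0, 3, 5, 8, 9, 7, 6]
After 9 (reverse(7, 9)): [1, 4, 2, 0, 3, 5, 8, 6, 7, 9]
After 10 (reverse(7, 8)): [1, 4, 2, 0, 3, 5, 8, 7, 6, 9]
After 11 (swap(3, 4)): [1, 4, 2, 3, 0, 5, 8, 7, 6, 9]

Answer: [1, 4, 2, 3, 0, 5, 8, 7, 6, 9]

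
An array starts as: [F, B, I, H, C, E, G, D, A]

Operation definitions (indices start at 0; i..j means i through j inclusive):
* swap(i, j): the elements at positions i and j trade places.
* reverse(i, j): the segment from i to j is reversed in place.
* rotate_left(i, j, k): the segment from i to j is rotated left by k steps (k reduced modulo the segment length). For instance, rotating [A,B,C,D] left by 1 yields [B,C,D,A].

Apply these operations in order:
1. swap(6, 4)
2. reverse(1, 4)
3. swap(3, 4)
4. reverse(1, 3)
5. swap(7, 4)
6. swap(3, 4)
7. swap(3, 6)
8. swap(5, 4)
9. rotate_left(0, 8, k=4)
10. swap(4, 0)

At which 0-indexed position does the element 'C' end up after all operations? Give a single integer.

After 1 (swap(6, 4)): [F, B, I, H, G, E, C, D, A]
After 2 (reverse(1, 4)): [F, G, H, I, B, E, C, D, A]
After 3 (swap(3, 4)): [F, G, H, B, I, E, C, D, A]
After 4 (reverse(1, 3)): [F, B, H, G, I, E, C, D, A]
After 5 (swap(7, 4)): [F, B, H, G, D, E, C, I, A]
After 6 (swap(3, 4)): [F, B, H, D, G, E, C, I, A]
After 7 (swap(3, 6)): [F, B, H, C, G, E, D, I, A]
After 8 (swap(5, 4)): [F, B, H, C, E, G, D, I, A]
After 9 (rotate_left(0, 8, k=4)): [E, G, D, I, A, F, B, H, C]
After 10 (swap(4, 0)): [A, G, D, I, E, F, B, H, C]

Answer: 8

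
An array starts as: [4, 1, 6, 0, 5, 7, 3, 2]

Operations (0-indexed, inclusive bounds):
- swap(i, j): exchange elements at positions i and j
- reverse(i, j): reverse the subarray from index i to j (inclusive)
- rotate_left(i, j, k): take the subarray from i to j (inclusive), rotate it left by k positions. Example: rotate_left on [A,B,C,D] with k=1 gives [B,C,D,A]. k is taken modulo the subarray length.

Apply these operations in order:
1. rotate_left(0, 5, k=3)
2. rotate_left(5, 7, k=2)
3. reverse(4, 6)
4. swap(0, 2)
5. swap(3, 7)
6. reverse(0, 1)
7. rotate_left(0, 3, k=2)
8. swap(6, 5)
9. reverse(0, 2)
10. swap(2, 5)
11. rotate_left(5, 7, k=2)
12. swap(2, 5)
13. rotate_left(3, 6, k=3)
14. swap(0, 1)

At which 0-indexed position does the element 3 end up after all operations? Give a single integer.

After 1 (rotate_left(0, 5, k=3)): [0, 5, 7, 4, 1, 6, 3, 2]
After 2 (rotate_left(5, 7, k=2)): [0, 5, 7, 4, 1, 2, 6, 3]
After 3 (reverse(4, 6)): [0, 5, 7, 4, 6, 2, 1, 3]
After 4 (swap(0, 2)): [7, 5, 0, 4, 6, 2, 1, 3]
After 5 (swap(3, 7)): [7, 5, 0, 3, 6, 2, 1, 4]
After 6 (reverse(0, 1)): [5, 7, 0, 3, 6, 2, 1, 4]
After 7 (rotate_left(0, 3, k=2)): [0, 3, 5, 7, 6, 2, 1, 4]
After 8 (swap(6, 5)): [0, 3, 5, 7, 6, 1, 2, 4]
After 9 (reverse(0, 2)): [5, 3, 0, 7, 6, 1, 2, 4]
After 10 (swap(2, 5)): [5, 3, 1, 7, 6, 0, 2, 4]
After 11 (rotate_left(5, 7, k=2)): [5, 3, 1, 7, 6, 4, 0, 2]
After 12 (swap(2, 5)): [5, 3, 4, 7, 6, 1, 0, 2]
After 13 (rotate_left(3, 6, k=3)): [5, 3, 4, 0, 7, 6, 1, 2]
After 14 (swap(0, 1)): [3, 5, 4, 0, 7, 6, 1, 2]

Answer: 0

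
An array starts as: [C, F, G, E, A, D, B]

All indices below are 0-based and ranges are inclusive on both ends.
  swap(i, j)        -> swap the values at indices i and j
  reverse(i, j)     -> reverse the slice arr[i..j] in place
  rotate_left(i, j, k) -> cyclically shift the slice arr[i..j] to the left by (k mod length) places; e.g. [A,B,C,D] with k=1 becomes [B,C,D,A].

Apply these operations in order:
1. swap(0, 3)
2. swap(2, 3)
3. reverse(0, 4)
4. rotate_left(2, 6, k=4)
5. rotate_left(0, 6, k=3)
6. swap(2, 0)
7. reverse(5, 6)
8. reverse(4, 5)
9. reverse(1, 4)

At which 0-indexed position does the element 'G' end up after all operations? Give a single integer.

Answer: 6

Derivation:
After 1 (swap(0, 3)): [E, F, G, C, A, D, B]
After 2 (swap(2, 3)): [E, F, C, G, A, D, B]
After 3 (reverse(0, 4)): [A, G, C, F, E, D, B]
After 4 (rotate_left(2, 6, k=4)): [A, G, B, C, F, E, D]
After 5 (rotate_left(0, 6, k=3)): [C, F, E, D, A, G, B]
After 6 (swap(2, 0)): [E, F, C, D, A, G, B]
After 7 (reverse(5, 6)): [E, F, C, D, A, B, G]
After 8 (reverse(4, 5)): [E, F, C, D, B, A, G]
After 9 (reverse(1, 4)): [E, B, D, C, F, A, G]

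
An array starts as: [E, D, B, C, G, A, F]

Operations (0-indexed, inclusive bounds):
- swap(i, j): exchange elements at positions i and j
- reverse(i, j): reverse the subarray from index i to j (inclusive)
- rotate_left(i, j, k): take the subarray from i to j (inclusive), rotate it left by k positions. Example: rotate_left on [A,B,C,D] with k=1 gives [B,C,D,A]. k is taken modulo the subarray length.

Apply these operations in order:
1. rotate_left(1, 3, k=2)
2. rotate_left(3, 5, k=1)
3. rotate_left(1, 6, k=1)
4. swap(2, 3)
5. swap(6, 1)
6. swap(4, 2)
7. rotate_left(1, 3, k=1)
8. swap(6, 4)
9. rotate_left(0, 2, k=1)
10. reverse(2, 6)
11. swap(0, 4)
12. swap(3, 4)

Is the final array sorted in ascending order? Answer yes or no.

Answer: no

Derivation:
After 1 (rotate_left(1, 3, k=2)): [E, C, D, B, G, A, F]
After 2 (rotate_left(3, 5, k=1)): [E, C, D, G, A, B, F]
After 3 (rotate_left(1, 6, k=1)): [E, D, G, A, B, F, C]
After 4 (swap(2, 3)): [E, D, A, G, B, F, C]
After 5 (swap(6, 1)): [E, C, A, G, B, F, D]
After 6 (swap(4, 2)): [E, C, B, G, A, F, D]
After 7 (rotate_left(1, 3, k=1)): [E, B, G, C, A, F, D]
After 8 (swap(6, 4)): [E, B, G, C, D, F, A]
After 9 (rotate_left(0, 2, k=1)): [B, G, E, C, D, F, A]
After 10 (reverse(2, 6)): [B, G, A, F, D, C, E]
After 11 (swap(0, 4)): [D, G, A, F, B, C, E]
After 12 (swap(3, 4)): [D, G, A, B, F, C, E]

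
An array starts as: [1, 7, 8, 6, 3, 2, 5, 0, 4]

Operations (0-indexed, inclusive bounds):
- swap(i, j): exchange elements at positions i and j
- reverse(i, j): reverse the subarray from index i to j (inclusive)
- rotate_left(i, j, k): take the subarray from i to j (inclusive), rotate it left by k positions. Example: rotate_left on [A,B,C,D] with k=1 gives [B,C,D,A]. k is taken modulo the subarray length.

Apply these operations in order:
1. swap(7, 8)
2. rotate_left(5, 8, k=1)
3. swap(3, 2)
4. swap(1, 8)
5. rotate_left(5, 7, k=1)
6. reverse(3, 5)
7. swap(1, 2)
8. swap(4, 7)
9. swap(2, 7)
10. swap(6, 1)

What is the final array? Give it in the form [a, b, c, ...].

After 1 (swap(7, 8)): [1, 7, 8, 6, 3, 2, 5, 4, 0]
After 2 (rotate_left(5, 8, k=1)): [1, 7, 8, 6, 3, 5, 4, 0, 2]
After 3 (swap(3, 2)): [1, 7, 6, 8, 3, 5, 4, 0, 2]
After 4 (swap(1, 8)): [1, 2, 6, 8, 3, 5, 4, 0, 7]
After 5 (rotate_left(5, 7, k=1)): [1, 2, 6, 8, 3, 4, 0, 5, 7]
After 6 (reverse(3, 5)): [1, 2, 6, 4, 3, 8, 0, 5, 7]
After 7 (swap(1, 2)): [1, 6, 2, 4, 3, 8, 0, 5, 7]
After 8 (swap(4, 7)): [1, 6, 2, 4, 5, 8, 0, 3, 7]
After 9 (swap(2, 7)): [1, 6, 3, 4, 5, 8, 0, 2, 7]
After 10 (swap(6, 1)): [1, 0, 3, 4, 5, 8, 6, 2, 7]

Answer: [1, 0, 3, 4, 5, 8, 6, 2, 7]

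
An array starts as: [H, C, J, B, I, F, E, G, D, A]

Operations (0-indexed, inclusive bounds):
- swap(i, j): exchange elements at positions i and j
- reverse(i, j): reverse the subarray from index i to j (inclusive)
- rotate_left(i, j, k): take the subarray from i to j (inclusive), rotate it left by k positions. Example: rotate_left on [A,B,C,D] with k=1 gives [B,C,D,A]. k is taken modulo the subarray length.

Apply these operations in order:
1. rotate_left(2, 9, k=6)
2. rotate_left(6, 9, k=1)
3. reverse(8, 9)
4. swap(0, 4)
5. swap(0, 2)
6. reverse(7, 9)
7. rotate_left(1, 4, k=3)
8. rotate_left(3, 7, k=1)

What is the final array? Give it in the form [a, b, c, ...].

After 1 (rotate_left(2, 9, k=6)): [H, C, D, A, J, B, I, F, E, G]
After 2 (rotate_left(6, 9, k=1)): [H, C, D, A, J, B, F, E, G, I]
After 3 (reverse(8, 9)): [H, C, D, A, J, B, F, E, I, G]
After 4 (swap(0, 4)): [J, C, D, A, H, B, F, E, I, G]
After 5 (swap(0, 2)): [D, C, J, A, H, B, F, E, I, G]
After 6 (reverse(7, 9)): [D, C, J, A, H, B, F, G, I, E]
After 7 (rotate_left(1, 4, k=3)): [D, H, C, J, A, B, F, G, I, E]
After 8 (rotate_left(3, 7, k=1)): [D, H, C, A, B, F, G, J, I, E]

Answer: [D, H, C, A, B, F, G, J, I, E]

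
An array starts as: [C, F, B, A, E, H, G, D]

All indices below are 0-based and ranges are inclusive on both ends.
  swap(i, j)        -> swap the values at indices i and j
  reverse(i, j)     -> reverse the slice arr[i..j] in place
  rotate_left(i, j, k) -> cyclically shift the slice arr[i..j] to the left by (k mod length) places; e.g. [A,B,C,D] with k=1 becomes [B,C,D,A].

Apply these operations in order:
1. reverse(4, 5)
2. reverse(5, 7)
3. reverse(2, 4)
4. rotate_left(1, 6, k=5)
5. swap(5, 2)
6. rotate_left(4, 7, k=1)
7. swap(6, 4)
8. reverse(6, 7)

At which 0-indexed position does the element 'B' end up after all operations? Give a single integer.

Answer: 2

Derivation:
After 1 (reverse(4, 5)): [C, F, B, A, H, E, G, D]
After 2 (reverse(5, 7)): [C, F, B, A, H, D, G, E]
After 3 (reverse(2, 4)): [C, F, H, A, B, D, G, E]
After 4 (rotate_left(1, 6, k=5)): [C, G, F, H, A, B, D, E]
After 5 (swap(5, 2)): [C, G, B, H, A, F, D, E]
After 6 (rotate_left(4, 7, k=1)): [C, G, B, H, F, D, E, A]
After 7 (swap(6, 4)): [C, G, B, H, E, D, F, A]
After 8 (reverse(6, 7)): [C, G, B, H, E, D, A, F]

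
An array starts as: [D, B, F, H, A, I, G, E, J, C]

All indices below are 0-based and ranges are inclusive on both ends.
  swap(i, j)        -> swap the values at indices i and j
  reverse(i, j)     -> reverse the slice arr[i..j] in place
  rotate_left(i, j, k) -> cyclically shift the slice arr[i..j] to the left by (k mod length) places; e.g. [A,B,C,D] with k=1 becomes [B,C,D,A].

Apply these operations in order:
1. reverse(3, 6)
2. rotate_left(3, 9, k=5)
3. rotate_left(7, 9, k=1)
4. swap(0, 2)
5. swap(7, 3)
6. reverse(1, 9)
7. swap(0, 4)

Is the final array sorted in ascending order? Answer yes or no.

After 1 (reverse(3, 6)): [D, B, F, G, I, A, H, E, J, C]
After 2 (rotate_left(3, 9, k=5)): [D, B, F, J, C, G, I, A, H, E]
After 3 (rotate_left(7, 9, k=1)): [D, B, F, J, C, G, I, H, E, A]
After 4 (swap(0, 2)): [F, B, D, J, C, G, I, H, E, A]
After 5 (swap(7, 3)): [F, B, D, H, C, G, I, J, E, A]
After 6 (reverse(1, 9)): [F, A, E, J, I, G, C, H, D, B]
After 7 (swap(0, 4)): [I, A, E, J, F, G, C, H, D, B]

Answer: no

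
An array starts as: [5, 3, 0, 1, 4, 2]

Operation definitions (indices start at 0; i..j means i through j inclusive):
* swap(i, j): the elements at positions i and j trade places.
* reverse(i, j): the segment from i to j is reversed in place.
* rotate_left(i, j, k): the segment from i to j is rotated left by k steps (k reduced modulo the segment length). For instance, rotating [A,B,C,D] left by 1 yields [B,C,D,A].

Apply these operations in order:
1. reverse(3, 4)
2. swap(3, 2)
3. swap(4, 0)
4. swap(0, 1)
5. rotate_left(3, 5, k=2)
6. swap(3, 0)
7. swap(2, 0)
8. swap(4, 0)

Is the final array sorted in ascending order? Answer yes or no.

Answer: yes

Derivation:
After 1 (reverse(3, 4)): [5, 3, 0, 4, 1, 2]
After 2 (swap(3, 2)): [5, 3, 4, 0, 1, 2]
After 3 (swap(4, 0)): [1, 3, 4, 0, 5, 2]
After 4 (swap(0, 1)): [3, 1, 4, 0, 5, 2]
After 5 (rotate_left(3, 5, k=2)): [3, 1, 4, 2, 0, 5]
After 6 (swap(3, 0)): [2, 1, 4, 3, 0, 5]
After 7 (swap(2, 0)): [4, 1, 2, 3, 0, 5]
After 8 (swap(4, 0)): [0, 1, 2, 3, 4, 5]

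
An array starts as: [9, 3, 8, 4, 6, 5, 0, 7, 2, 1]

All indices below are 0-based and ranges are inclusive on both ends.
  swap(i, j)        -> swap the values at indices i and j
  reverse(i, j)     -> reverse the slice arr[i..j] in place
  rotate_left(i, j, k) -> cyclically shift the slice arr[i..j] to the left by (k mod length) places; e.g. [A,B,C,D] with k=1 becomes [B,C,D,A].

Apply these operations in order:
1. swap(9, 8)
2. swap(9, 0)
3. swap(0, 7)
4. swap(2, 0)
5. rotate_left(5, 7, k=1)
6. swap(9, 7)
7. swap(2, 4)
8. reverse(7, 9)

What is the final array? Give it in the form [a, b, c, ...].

After 1 (swap(9, 8)): [9, 3, 8, 4, 6, 5, 0, 7, 1, 2]
After 2 (swap(9, 0)): [2, 3, 8, 4, 6, 5, 0, 7, 1, 9]
After 3 (swap(0, 7)): [7, 3, 8, 4, 6, 5, 0, 2, 1, 9]
After 4 (swap(2, 0)): [8, 3, 7, 4, 6, 5, 0, 2, 1, 9]
After 5 (rotate_left(5, 7, k=1)): [8, 3, 7, 4, 6, 0, 2, 5, 1, 9]
After 6 (swap(9, 7)): [8, 3, 7, 4, 6, 0, 2, 9, 1, 5]
After 7 (swap(2, 4)): [8, 3, 6, 4, 7, 0, 2, 9, 1, 5]
After 8 (reverse(7, 9)): [8, 3, 6, 4, 7, 0, 2, 5, 1, 9]

Answer: [8, 3, 6, 4, 7, 0, 2, 5, 1, 9]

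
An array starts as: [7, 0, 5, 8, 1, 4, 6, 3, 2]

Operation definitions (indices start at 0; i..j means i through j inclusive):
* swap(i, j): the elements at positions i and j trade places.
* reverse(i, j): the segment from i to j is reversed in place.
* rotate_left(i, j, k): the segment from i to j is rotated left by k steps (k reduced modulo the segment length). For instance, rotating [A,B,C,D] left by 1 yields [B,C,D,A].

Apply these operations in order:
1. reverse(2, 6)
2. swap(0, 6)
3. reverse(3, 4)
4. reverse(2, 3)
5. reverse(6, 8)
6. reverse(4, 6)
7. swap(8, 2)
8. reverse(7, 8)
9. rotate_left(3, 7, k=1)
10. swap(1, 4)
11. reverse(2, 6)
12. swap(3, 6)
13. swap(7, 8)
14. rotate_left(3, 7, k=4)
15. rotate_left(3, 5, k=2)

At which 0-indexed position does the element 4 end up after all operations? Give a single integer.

Answer: 7

Derivation:
After 1 (reverse(2, 6)): [7, 0, 6, 4, 1, 8, 5, 3, 2]
After 2 (swap(0, 6)): [5, 0, 6, 4, 1, 8, 7, 3, 2]
After 3 (reverse(3, 4)): [5, 0, 6, 1, 4, 8, 7, 3, 2]
After 4 (reverse(2, 3)): [5, 0, 1, 6, 4, 8, 7, 3, 2]
After 5 (reverse(6, 8)): [5, 0, 1, 6, 4, 8, 2, 3, 7]
After 6 (reverse(4, 6)): [5, 0, 1, 6, 2, 8, 4, 3, 7]
After 7 (swap(8, 2)): [5, 0, 7, 6, 2, 8, 4, 3, 1]
After 8 (reverse(7, 8)): [5, 0, 7, 6, 2, 8, 4, 1, 3]
After 9 (rotate_left(3, 7, k=1)): [5, 0, 7, 2, 8, 4, 1, 6, 3]
After 10 (swap(1, 4)): [5, 8, 7, 2, 0, 4, 1, 6, 3]
After 11 (reverse(2, 6)): [5, 8, 1, 4, 0, 2, 7, 6, 3]
After 12 (swap(3, 6)): [5, 8, 1, 7, 0, 2, 4, 6, 3]
After 13 (swap(7, 8)): [5, 8, 1, 7, 0, 2, 4, 3, 6]
After 14 (rotate_left(3, 7, k=4)): [5, 8, 1, 3, 7, 0, 2, 4, 6]
After 15 (rotate_left(3, 5, k=2)): [5, 8, 1, 0, 3, 7, 2, 4, 6]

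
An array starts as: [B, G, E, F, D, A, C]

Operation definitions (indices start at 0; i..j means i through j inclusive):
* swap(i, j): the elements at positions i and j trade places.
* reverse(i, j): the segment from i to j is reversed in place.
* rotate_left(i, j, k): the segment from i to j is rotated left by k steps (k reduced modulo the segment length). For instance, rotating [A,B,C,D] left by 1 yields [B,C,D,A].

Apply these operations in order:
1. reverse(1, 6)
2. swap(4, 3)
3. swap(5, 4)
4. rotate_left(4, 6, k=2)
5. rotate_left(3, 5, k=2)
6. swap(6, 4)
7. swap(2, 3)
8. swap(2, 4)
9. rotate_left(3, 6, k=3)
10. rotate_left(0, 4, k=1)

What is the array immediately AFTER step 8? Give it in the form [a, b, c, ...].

Answer: [B, C, D, A, E, G, F]

Derivation:
After 1 (reverse(1, 6)): [B, C, A, D, F, E, G]
After 2 (swap(4, 3)): [B, C, A, F, D, E, G]
After 3 (swap(5, 4)): [B, C, A, F, E, D, G]
After 4 (rotate_left(4, 6, k=2)): [B, C, A, F, G, E, D]
After 5 (rotate_left(3, 5, k=2)): [B, C, A, E, F, G, D]
After 6 (swap(6, 4)): [B, C, A, E, D, G, F]
After 7 (swap(2, 3)): [B, C, E, A, D, G, F]
After 8 (swap(2, 4)): [B, C, D, A, E, G, F]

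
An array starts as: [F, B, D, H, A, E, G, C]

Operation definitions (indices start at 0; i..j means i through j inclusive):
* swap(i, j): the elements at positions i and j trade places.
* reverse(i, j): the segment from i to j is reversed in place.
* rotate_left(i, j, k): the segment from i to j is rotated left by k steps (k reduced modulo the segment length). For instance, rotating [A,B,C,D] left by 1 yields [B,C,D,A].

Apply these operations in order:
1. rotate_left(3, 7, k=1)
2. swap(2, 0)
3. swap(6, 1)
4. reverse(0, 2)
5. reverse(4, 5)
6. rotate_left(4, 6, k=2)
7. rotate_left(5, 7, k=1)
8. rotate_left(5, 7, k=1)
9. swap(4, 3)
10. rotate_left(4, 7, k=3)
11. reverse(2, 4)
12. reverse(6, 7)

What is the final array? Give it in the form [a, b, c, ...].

After 1 (rotate_left(3, 7, k=1)): [F, B, D, A, E, G, C, H]
After 2 (swap(2, 0)): [D, B, F, A, E, G, C, H]
After 3 (swap(6, 1)): [D, C, F, A, E, G, B, H]
After 4 (reverse(0, 2)): [F, C, D, A, E, G, B, H]
After 5 (reverse(4, 5)): [F, C, D, A, G, E, B, H]
After 6 (rotate_left(4, 6, k=2)): [F, C, D, A, B, G, E, H]
After 7 (rotate_left(5, 7, k=1)): [F, C, D, A, B, E, H, G]
After 8 (rotate_left(5, 7, k=1)): [F, C, D, A, B, H, G, E]
After 9 (swap(4, 3)): [F, C, D, B, A, H, G, E]
After 10 (rotate_left(4, 7, k=3)): [F, C, D, B, E, A, H, G]
After 11 (reverse(2, 4)): [F, C, E, B, D, A, H, G]
After 12 (reverse(6, 7)): [F, C, E, B, D, A, G, H]

Answer: [F, C, E, B, D, A, G, H]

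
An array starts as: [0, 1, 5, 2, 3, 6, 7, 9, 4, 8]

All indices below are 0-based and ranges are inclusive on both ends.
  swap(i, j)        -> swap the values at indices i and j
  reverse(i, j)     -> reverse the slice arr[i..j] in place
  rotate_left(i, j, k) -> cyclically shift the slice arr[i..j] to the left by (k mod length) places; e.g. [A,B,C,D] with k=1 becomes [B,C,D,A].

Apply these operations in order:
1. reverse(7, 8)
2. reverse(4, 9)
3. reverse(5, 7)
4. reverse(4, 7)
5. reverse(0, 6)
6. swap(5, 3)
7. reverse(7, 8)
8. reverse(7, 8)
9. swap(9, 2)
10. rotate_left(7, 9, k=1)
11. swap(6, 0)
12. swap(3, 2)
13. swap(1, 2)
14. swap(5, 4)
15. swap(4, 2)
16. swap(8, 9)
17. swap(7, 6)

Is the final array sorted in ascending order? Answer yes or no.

Answer: yes

Derivation:
After 1 (reverse(7, 8)): [0, 1, 5, 2, 3, 6, 7, 4, 9, 8]
After 2 (reverse(4, 9)): [0, 1, 5, 2, 8, 9, 4, 7, 6, 3]
After 3 (reverse(5, 7)): [0, 1, 5, 2, 8, 7, 4, 9, 6, 3]
After 4 (reverse(4, 7)): [0, 1, 5, 2, 9, 4, 7, 8, 6, 3]
After 5 (reverse(0, 6)): [7, 4, 9, 2, 5, 1, 0, 8, 6, 3]
After 6 (swap(5, 3)): [7, 4, 9, 1, 5, 2, 0, 8, 6, 3]
After 7 (reverse(7, 8)): [7, 4, 9, 1, 5, 2, 0, 6, 8, 3]
After 8 (reverse(7, 8)): [7, 4, 9, 1, 5, 2, 0, 8, 6, 3]
After 9 (swap(9, 2)): [7, 4, 3, 1, 5, 2, 0, 8, 6, 9]
After 10 (rotate_left(7, 9, k=1)): [7, 4, 3, 1, 5, 2, 0, 6, 9, 8]
After 11 (swap(6, 0)): [0, 4, 3, 1, 5, 2, 7, 6, 9, 8]
After 12 (swap(3, 2)): [0, 4, 1, 3, 5, 2, 7, 6, 9, 8]
After 13 (swap(1, 2)): [0, 1, 4, 3, 5, 2, 7, 6, 9, 8]
After 14 (swap(5, 4)): [0, 1, 4, 3, 2, 5, 7, 6, 9, 8]
After 15 (swap(4, 2)): [0, 1, 2, 3, 4, 5, 7, 6, 9, 8]
After 16 (swap(8, 9)): [0, 1, 2, 3, 4, 5, 7, 6, 8, 9]
After 17 (swap(7, 6)): [0, 1, 2, 3, 4, 5, 6, 7, 8, 9]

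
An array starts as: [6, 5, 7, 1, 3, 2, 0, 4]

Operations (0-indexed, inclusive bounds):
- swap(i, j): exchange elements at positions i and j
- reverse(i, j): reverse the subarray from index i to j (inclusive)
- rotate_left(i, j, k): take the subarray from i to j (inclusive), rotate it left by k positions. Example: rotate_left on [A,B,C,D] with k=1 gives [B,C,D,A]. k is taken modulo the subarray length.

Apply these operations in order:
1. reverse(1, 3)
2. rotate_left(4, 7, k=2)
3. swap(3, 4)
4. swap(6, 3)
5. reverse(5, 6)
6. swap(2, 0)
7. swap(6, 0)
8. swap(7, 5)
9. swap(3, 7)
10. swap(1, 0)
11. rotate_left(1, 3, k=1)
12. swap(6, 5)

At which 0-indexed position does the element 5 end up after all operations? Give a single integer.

Answer: 4

Derivation:
After 1 (reverse(1, 3)): [6, 1, 7, 5, 3, 2, 0, 4]
After 2 (rotate_left(4, 7, k=2)): [6, 1, 7, 5, 0, 4, 3, 2]
After 3 (swap(3, 4)): [6, 1, 7, 0, 5, 4, 3, 2]
After 4 (swap(6, 3)): [6, 1, 7, 3, 5, 4, 0, 2]
After 5 (reverse(5, 6)): [6, 1, 7, 3, 5, 0, 4, 2]
After 6 (swap(2, 0)): [7, 1, 6, 3, 5, 0, 4, 2]
After 7 (swap(6, 0)): [4, 1, 6, 3, 5, 0, 7, 2]
After 8 (swap(7, 5)): [4, 1, 6, 3, 5, 2, 7, 0]
After 9 (swap(3, 7)): [4, 1, 6, 0, 5, 2, 7, 3]
After 10 (swap(1, 0)): [1, 4, 6, 0, 5, 2, 7, 3]
After 11 (rotate_left(1, 3, k=1)): [1, 6, 0, 4, 5, 2, 7, 3]
After 12 (swap(6, 5)): [1, 6, 0, 4, 5, 7, 2, 3]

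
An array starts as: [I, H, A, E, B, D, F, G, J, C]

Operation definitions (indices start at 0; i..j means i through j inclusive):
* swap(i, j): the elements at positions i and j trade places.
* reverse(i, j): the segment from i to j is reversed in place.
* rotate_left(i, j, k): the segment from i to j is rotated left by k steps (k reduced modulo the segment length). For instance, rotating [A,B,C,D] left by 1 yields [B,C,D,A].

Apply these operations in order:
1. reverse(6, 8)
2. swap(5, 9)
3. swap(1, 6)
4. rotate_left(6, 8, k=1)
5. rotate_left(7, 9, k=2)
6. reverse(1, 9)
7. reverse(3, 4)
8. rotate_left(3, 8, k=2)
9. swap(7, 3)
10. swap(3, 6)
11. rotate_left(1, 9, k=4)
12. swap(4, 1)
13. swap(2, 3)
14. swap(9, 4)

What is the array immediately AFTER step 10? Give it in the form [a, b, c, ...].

Answer: [I, H, F, A, B, E, G, C, D, J]

Derivation:
After 1 (reverse(6, 8)): [I, H, A, E, B, D, J, G, F, C]
After 2 (swap(5, 9)): [I, H, A, E, B, C, J, G, F, D]
After 3 (swap(1, 6)): [I, J, A, E, B, C, H, G, F, D]
After 4 (rotate_left(6, 8, k=1)): [I, J, A, E, B, C, G, F, H, D]
After 5 (rotate_left(7, 9, k=2)): [I, J, A, E, B, C, G, D, F, H]
After 6 (reverse(1, 9)): [I, H, F, D, G, C, B, E, A, J]
After 7 (reverse(3, 4)): [I, H, F, G, D, C, B, E, A, J]
After 8 (rotate_left(3, 8, k=2)): [I, H, F, C, B, E, A, G, D, J]
After 9 (swap(7, 3)): [I, H, F, G, B, E, A, C, D, J]
After 10 (swap(3, 6)): [I, H, F, A, B, E, G, C, D, J]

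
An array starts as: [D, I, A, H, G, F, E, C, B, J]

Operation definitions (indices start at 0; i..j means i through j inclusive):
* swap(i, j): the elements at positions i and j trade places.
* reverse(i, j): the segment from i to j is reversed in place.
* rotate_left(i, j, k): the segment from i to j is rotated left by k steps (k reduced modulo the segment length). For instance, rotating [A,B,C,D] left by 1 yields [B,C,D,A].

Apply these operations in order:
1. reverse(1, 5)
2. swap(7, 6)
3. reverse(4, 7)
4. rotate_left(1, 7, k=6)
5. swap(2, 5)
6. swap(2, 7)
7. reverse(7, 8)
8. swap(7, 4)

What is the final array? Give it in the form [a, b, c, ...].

Answer: [D, A, I, G, B, F, C, H, E, J]

Derivation:
After 1 (reverse(1, 5)): [D, F, G, H, A, I, E, C, B, J]
After 2 (swap(7, 6)): [D, F, G, H, A, I, C, E, B, J]
After 3 (reverse(4, 7)): [D, F, G, H, E, C, I, A, B, J]
After 4 (rotate_left(1, 7, k=6)): [D, A, F, G, H, E, C, I, B, J]
After 5 (swap(2, 5)): [D, A, E, G, H, F, C, I, B, J]
After 6 (swap(2, 7)): [D, A, I, G, H, F, C, E, B, J]
After 7 (reverse(7, 8)): [D, A, I, G, H, F, C, B, E, J]
After 8 (swap(7, 4)): [D, A, I, G, B, F, C, H, E, J]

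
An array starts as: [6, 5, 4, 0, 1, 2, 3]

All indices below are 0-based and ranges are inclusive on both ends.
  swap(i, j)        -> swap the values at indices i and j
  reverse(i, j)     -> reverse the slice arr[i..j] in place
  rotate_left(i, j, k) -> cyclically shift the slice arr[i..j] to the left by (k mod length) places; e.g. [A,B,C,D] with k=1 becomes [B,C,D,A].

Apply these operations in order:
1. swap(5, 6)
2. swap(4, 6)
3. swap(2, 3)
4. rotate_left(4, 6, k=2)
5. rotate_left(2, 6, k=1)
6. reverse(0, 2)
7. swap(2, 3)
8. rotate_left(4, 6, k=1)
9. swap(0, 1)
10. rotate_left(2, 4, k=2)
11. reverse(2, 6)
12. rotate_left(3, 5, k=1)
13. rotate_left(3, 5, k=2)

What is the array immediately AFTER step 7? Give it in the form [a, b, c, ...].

Answer: [4, 5, 1, 6, 2, 3, 0]

Derivation:
After 1 (swap(5, 6)): [6, 5, 4, 0, 1, 3, 2]
After 2 (swap(4, 6)): [6, 5, 4, 0, 2, 3, 1]
After 3 (swap(2, 3)): [6, 5, 0, 4, 2, 3, 1]
After 4 (rotate_left(4, 6, k=2)): [6, 5, 0, 4, 1, 2, 3]
After 5 (rotate_left(2, 6, k=1)): [6, 5, 4, 1, 2, 3, 0]
After 6 (reverse(0, 2)): [4, 5, 6, 1, 2, 3, 0]
After 7 (swap(2, 3)): [4, 5, 1, 6, 2, 3, 0]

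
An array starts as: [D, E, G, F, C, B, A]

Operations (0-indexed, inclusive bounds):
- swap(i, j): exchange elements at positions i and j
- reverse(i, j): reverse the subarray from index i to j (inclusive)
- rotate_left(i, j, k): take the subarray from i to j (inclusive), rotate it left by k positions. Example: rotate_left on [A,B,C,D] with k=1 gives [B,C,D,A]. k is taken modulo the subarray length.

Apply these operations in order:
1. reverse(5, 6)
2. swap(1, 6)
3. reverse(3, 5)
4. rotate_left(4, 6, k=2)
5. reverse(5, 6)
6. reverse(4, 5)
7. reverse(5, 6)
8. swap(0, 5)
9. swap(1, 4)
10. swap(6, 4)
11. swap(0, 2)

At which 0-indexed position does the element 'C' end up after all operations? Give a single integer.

Answer: 2

Derivation:
After 1 (reverse(5, 6)): [D, E, G, F, C, A, B]
After 2 (swap(1, 6)): [D, B, G, F, C, A, E]
After 3 (reverse(3, 5)): [D, B, G, A, C, F, E]
After 4 (rotate_left(4, 6, k=2)): [D, B, G, A, E, C, F]
After 5 (reverse(5, 6)): [D, B, G, A, E, F, C]
After 6 (reverse(4, 5)): [D, B, G, A, F, E, C]
After 7 (reverse(5, 6)): [D, B, G, A, F, C, E]
After 8 (swap(0, 5)): [C, B, G, A, F, D, E]
After 9 (swap(1, 4)): [C, F, G, A, B, D, E]
After 10 (swap(6, 4)): [C, F, G, A, E, D, B]
After 11 (swap(0, 2)): [G, F, C, A, E, D, B]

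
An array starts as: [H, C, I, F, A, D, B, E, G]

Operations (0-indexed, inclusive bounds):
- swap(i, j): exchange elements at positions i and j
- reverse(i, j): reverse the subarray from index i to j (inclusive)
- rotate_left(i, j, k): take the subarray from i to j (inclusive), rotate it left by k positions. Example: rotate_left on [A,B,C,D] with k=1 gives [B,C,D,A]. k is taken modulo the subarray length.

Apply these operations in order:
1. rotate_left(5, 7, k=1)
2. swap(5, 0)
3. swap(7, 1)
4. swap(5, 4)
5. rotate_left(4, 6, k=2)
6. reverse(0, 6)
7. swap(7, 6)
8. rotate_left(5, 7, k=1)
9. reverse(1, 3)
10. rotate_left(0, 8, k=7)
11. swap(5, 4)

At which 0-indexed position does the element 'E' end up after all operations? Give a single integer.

Answer: 5

Derivation:
After 1 (rotate_left(5, 7, k=1)): [H, C, I, F, A, B, E, D, G]
After 2 (swap(5, 0)): [B, C, I, F, A, H, E, D, G]
After 3 (swap(7, 1)): [B, D, I, F, A, H, E, C, G]
After 4 (swap(5, 4)): [B, D, I, F, H, A, E, C, G]
After 5 (rotate_left(4, 6, k=2)): [B, D, I, F, E, H, A, C, G]
After 6 (reverse(0, 6)): [A, H, E, F, I, D, B, C, G]
After 7 (swap(7, 6)): [A, H, E, F, I, D, C, B, G]
After 8 (rotate_left(5, 7, k=1)): [A, H, E, F, I, C, B, D, G]
After 9 (reverse(1, 3)): [A, F, E, H, I, C, B, D, G]
After 10 (rotate_left(0, 8, k=7)): [D, G, A, F, E, H, I, C, B]
After 11 (swap(5, 4)): [D, G, A, F, H, E, I, C, B]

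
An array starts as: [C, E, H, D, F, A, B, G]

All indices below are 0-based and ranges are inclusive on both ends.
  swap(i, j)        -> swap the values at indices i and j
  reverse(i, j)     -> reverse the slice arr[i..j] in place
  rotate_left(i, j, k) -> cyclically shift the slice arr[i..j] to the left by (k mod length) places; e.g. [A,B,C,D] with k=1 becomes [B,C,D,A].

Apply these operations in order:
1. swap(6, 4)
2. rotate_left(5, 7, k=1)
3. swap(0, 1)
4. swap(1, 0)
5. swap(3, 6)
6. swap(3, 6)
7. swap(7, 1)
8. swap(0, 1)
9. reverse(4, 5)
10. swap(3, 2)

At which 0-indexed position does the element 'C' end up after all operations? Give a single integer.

After 1 (swap(6, 4)): [C, E, H, D, B, A, F, G]
After 2 (rotate_left(5, 7, k=1)): [C, E, H, D, B, F, G, A]
After 3 (swap(0, 1)): [E, C, H, D, B, F, G, A]
After 4 (swap(1, 0)): [C, E, H, D, B, F, G, A]
After 5 (swap(3, 6)): [C, E, H, G, B, F, D, A]
After 6 (swap(3, 6)): [C, E, H, D, B, F, G, A]
After 7 (swap(7, 1)): [C, A, H, D, B, F, G, E]
After 8 (swap(0, 1)): [A, C, H, D, B, F, G, E]
After 9 (reverse(4, 5)): [A, C, H, D, F, B, G, E]
After 10 (swap(3, 2)): [A, C, D, H, F, B, G, E]

Answer: 1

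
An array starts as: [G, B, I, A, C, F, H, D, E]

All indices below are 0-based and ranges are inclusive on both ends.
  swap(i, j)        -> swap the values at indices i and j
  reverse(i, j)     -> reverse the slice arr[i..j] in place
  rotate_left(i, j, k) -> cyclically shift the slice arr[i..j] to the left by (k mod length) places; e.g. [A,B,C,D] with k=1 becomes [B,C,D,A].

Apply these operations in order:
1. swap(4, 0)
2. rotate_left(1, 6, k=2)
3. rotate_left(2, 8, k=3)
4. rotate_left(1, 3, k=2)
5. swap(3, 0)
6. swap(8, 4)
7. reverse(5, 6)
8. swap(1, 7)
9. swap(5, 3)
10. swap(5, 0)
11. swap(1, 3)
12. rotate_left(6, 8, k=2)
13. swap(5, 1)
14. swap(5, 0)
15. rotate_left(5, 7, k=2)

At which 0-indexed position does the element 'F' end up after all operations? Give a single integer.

After 1 (swap(4, 0)): [C, B, I, A, G, F, H, D, E]
After 2 (rotate_left(1, 6, k=2)): [C, A, G, F, H, B, I, D, E]
After 3 (rotate_left(2, 8, k=3)): [C, A, B, I, D, E, G, F, H]
After 4 (rotate_left(1, 3, k=2)): [C, I, A, B, D, E, G, F, H]
After 5 (swap(3, 0)): [B, I, A, C, D, E, G, F, H]
After 6 (swap(8, 4)): [B, I, A, C, H, E, G, F, D]
After 7 (reverse(5, 6)): [B, I, A, C, H, G, E, F, D]
After 8 (swap(1, 7)): [B, F, A, C, H, G, E, I, D]
After 9 (swap(5, 3)): [B, F, A, G, H, C, E, I, D]
After 10 (swap(5, 0)): [C, F, A, G, H, B, E, I, D]
After 11 (swap(1, 3)): [C, G, A, F, H, B, E, I, D]
After 12 (rotate_left(6, 8, k=2)): [C, G, A, F, H, B, D, E, I]
After 13 (swap(5, 1)): [C, B, A, F, H, G, D, E, I]
After 14 (swap(5, 0)): [G, B, A, F, H, C, D, E, I]
After 15 (rotate_left(5, 7, k=2)): [G, B, A, F, H, E, C, D, I]

Answer: 3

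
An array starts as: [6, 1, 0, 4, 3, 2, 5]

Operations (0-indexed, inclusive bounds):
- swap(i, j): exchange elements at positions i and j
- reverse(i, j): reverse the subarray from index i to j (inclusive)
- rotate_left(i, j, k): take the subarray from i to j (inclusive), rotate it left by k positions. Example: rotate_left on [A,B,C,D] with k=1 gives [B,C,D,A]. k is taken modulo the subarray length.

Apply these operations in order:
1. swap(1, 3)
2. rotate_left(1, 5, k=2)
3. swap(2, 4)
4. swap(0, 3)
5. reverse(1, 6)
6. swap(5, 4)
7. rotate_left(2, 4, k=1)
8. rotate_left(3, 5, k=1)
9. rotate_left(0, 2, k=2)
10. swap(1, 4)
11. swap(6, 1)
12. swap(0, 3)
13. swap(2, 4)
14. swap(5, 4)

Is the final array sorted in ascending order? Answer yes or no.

After 1 (swap(1, 3)): [6, 4, 0, 1, 3, 2, 5]
After 2 (rotate_left(1, 5, k=2)): [6, 1, 3, 2, 4, 0, 5]
After 3 (swap(2, 4)): [6, 1, 4, 2, 3, 0, 5]
After 4 (swap(0, 3)): [2, 1, 4, 6, 3, 0, 5]
After 5 (reverse(1, 6)): [2, 5, 0, 3, 6, 4, 1]
After 6 (swap(5, 4)): [2, 5, 0, 3, 4, 6, 1]
After 7 (rotate_left(2, 4, k=1)): [2, 5, 3, 4, 0, 6, 1]
After 8 (rotate_left(3, 5, k=1)): [2, 5, 3, 0, 6, 4, 1]
After 9 (rotate_left(0, 2, k=2)): [3, 2, 5, 0, 6, 4, 1]
After 10 (swap(1, 4)): [3, 6, 5, 0, 2, 4, 1]
After 11 (swap(6, 1)): [3, 1, 5, 0, 2, 4, 6]
After 12 (swap(0, 3)): [0, 1, 5, 3, 2, 4, 6]
After 13 (swap(2, 4)): [0, 1, 2, 3, 5, 4, 6]
After 14 (swap(5, 4)): [0, 1, 2, 3, 4, 5, 6]

Answer: yes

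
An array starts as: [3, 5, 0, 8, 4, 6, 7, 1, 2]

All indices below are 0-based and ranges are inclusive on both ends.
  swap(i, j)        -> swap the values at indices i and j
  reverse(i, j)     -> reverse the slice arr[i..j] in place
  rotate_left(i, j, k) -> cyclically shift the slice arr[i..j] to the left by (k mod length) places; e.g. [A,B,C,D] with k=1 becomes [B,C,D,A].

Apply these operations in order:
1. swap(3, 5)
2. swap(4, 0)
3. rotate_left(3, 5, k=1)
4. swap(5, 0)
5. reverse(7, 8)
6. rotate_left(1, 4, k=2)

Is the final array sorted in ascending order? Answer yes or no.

After 1 (swap(3, 5)): [3, 5, 0, 6, 4, 8, 7, 1, 2]
After 2 (swap(4, 0)): [4, 5, 0, 6, 3, 8, 7, 1, 2]
After 3 (rotate_left(3, 5, k=1)): [4, 5, 0, 3, 8, 6, 7, 1, 2]
After 4 (swap(5, 0)): [6, 5, 0, 3, 8, 4, 7, 1, 2]
After 5 (reverse(7, 8)): [6, 5, 0, 3, 8, 4, 7, 2, 1]
After 6 (rotate_left(1, 4, k=2)): [6, 3, 8, 5, 0, 4, 7, 2, 1]

Answer: no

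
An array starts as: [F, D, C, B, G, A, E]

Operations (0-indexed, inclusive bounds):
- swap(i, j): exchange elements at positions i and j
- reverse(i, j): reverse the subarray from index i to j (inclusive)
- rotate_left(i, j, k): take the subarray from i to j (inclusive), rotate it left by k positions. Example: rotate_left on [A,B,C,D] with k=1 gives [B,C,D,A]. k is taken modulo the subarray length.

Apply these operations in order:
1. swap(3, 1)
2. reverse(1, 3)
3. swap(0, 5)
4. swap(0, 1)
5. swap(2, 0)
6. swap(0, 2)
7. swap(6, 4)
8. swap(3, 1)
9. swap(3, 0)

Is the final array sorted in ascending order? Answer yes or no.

Answer: yes

Derivation:
After 1 (swap(3, 1)): [F, B, C, D, G, A, E]
After 2 (reverse(1, 3)): [F, D, C, B, G, A, E]
After 3 (swap(0, 5)): [A, D, C, B, G, F, E]
After 4 (swap(0, 1)): [D, A, C, B, G, F, E]
After 5 (swap(2, 0)): [C, A, D, B, G, F, E]
After 6 (swap(0, 2)): [D, A, C, B, G, F, E]
After 7 (swap(6, 4)): [D, A, C, B, E, F, G]
After 8 (swap(3, 1)): [D, B, C, A, E, F, G]
After 9 (swap(3, 0)): [A, B, C, D, E, F, G]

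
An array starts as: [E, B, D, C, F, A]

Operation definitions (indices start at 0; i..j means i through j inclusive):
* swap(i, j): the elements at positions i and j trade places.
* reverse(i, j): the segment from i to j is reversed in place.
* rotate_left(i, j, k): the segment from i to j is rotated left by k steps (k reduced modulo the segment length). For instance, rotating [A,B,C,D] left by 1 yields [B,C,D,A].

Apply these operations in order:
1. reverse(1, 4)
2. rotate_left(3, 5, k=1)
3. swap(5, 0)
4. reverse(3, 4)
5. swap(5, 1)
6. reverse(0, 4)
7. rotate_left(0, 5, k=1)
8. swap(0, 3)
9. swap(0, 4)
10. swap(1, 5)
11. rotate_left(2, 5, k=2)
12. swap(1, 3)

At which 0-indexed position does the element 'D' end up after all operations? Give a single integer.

Answer: 2

Derivation:
After 1 (reverse(1, 4)): [E, F, C, D, B, A]
After 2 (rotate_left(3, 5, k=1)): [E, F, C, B, A, D]
After 3 (swap(5, 0)): [D, F, C, B, A, E]
After 4 (reverse(3, 4)): [D, F, C, A, B, E]
After 5 (swap(5, 1)): [D, E, C, A, B, F]
After 6 (reverse(0, 4)): [B, A, C, E, D, F]
After 7 (rotate_left(0, 5, k=1)): [A, C, E, D, F, B]
After 8 (swap(0, 3)): [D, C, E, A, F, B]
After 9 (swap(0, 4)): [F, C, E, A, D, B]
After 10 (swap(1, 5)): [F, B, E, A, D, C]
After 11 (rotate_left(2, 5, k=2)): [F, B, D, C, E, A]
After 12 (swap(1, 3)): [F, C, D, B, E, A]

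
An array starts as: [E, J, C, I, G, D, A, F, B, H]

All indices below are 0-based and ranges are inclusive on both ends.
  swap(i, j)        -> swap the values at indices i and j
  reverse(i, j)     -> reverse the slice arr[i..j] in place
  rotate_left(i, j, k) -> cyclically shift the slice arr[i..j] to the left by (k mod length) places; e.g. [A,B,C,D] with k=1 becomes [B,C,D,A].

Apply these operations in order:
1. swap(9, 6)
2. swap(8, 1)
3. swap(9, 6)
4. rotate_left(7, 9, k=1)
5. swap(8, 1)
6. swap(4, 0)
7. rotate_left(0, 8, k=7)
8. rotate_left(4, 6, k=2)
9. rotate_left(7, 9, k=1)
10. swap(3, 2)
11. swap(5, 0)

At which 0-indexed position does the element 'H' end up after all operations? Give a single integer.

Answer: 2

Derivation:
After 1 (swap(9, 6)): [E, J, C, I, G, D, H, F, B, A]
After 2 (swap(8, 1)): [E, B, C, I, G, D, H, F, J, A]
After 3 (swap(9, 6)): [E, B, C, I, G, D, A, F, J, H]
After 4 (rotate_left(7, 9, k=1)): [E, B, C, I, G, D, A, J, H, F]
After 5 (swap(8, 1)): [E, H, C, I, G, D, A, J, B, F]
After 6 (swap(4, 0)): [G, H, C, I, E, D, A, J, B, F]
After 7 (rotate_left(0, 8, k=7)): [J, B, G, H, C, I, E, D, A, F]
After 8 (rotate_left(4, 6, k=2)): [J, B, G, H, E, C, I, D, A, F]
After 9 (rotate_left(7, 9, k=1)): [J, B, G, H, E, C, I, A, F, D]
After 10 (swap(3, 2)): [J, B, H, G, E, C, I, A, F, D]
After 11 (swap(5, 0)): [C, B, H, G, E, J, I, A, F, D]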